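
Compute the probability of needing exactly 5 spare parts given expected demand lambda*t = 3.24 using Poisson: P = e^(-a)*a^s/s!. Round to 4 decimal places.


a = 3.24, s = 5
e^(-a) = e^(-3.24) = 0.0392
a^s = 3.24^5 = 357.0467
s! = 120
P = 0.0392 * 357.0467 / 120
P = 0.1165

0.1165


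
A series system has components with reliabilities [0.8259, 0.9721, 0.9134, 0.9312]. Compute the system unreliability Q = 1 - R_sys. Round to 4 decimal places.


Components: [0.8259, 0.9721, 0.9134, 0.9312]
After component 1: product = 0.8259
After component 2: product = 0.8029
After component 3: product = 0.7333
After component 4: product = 0.6829
R_sys = 0.6829
Q = 1 - 0.6829 = 0.3171

0.3171


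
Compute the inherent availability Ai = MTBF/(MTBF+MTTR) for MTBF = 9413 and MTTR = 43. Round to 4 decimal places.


MTBF = 9413
MTTR = 43
MTBF + MTTR = 9456
Ai = 9413 / 9456
Ai = 0.9955

0.9955


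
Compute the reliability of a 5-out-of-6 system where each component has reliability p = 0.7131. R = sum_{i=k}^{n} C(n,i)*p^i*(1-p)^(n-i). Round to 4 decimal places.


k = 5, n = 6, p = 0.7131
i=5: C(6,5)=6 * 0.7131^5 * 0.2869^1 = 0.3174
i=6: C(6,6)=1 * 0.7131^6 * 0.2869^0 = 0.1315
R = sum of terms = 0.4489

0.4489


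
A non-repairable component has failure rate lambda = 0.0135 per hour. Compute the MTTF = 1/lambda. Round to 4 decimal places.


lambda = 0.0135
MTTF = 1 / 0.0135
MTTF = 74.0741

74.0741


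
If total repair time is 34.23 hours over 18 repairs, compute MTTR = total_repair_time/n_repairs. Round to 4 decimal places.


total_repair_time = 34.23
n_repairs = 18
MTTR = 34.23 / 18
MTTR = 1.9017

1.9017


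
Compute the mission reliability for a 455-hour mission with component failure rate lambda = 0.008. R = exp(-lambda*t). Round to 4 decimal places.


lambda = 0.008
mission_time = 455
lambda * t = 0.008 * 455 = 3.64
R = exp(-3.64)
R = 0.0263

0.0263


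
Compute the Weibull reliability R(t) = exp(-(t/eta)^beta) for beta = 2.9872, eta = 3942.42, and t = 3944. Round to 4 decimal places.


beta = 2.9872, eta = 3942.42, t = 3944
t/eta = 3944 / 3942.42 = 1.0004
(t/eta)^beta = 1.0004^2.9872 = 1.0012
R(t) = exp(-1.0012)
R(t) = 0.3674

0.3674


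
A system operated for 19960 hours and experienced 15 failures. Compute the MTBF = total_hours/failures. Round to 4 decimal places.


total_hours = 19960
failures = 15
MTBF = 19960 / 15
MTBF = 1330.6667

1330.6667


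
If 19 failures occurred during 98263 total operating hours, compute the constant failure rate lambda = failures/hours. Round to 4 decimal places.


failures = 19
total_hours = 98263
lambda = 19 / 98263
lambda = 0.0002

0.0002


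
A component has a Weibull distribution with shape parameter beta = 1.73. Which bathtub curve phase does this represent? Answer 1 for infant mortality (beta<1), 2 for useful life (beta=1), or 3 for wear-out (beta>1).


beta = 1.73
Compare beta to 1:
beta < 1 => infant mortality (phase 1)
beta = 1 => useful life (phase 2)
beta > 1 => wear-out (phase 3)
Since beta = 1.73, this is wear-out (increasing failure rate)
Phase = 3

3


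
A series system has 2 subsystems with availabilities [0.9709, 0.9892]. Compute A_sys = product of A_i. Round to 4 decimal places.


Subsystems: [0.9709, 0.9892]
After subsystem 1 (A=0.9709): product = 0.9709
After subsystem 2 (A=0.9892): product = 0.9604
A_sys = 0.9604

0.9604


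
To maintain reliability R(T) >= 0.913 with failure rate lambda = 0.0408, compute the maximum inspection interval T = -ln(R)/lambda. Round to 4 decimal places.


R_target = 0.913
lambda = 0.0408
-ln(0.913) = 0.091
T = 0.091 / 0.0408
T = 2.2309

2.2309


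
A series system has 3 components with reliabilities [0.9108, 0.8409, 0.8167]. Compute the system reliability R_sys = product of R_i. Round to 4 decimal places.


Components: [0.9108, 0.8409, 0.8167]
After component 1 (R=0.9108): product = 0.9108
After component 2 (R=0.8409): product = 0.7659
After component 3 (R=0.8167): product = 0.6255
R_sys = 0.6255

0.6255


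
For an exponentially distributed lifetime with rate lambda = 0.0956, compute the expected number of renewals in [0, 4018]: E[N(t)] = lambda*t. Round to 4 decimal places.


lambda = 0.0956
t = 4018
E[N(t)] = lambda * t
E[N(t)] = 0.0956 * 4018
E[N(t)] = 384.1208

384.1208


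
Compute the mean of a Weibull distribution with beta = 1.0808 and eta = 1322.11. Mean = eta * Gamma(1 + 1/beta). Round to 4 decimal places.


beta = 1.0808, eta = 1322.11
1/beta = 0.9252
1 + 1/beta = 1.9252
Gamma(1.9252) = 0.9707
Mean = 1322.11 * 0.9707
Mean = 1283.3231

1283.3231


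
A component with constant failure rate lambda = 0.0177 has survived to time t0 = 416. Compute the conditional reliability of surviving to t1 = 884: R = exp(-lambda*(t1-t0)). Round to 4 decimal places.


lambda = 0.0177
t0 = 416, t1 = 884
t1 - t0 = 468
lambda * (t1-t0) = 0.0177 * 468 = 8.2836
R = exp(-8.2836)
R = 0.0003

0.0003


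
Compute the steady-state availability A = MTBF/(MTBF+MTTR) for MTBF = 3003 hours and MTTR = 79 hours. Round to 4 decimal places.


MTBF = 3003
MTTR = 79
MTBF + MTTR = 3082
A = 3003 / 3082
A = 0.9744

0.9744


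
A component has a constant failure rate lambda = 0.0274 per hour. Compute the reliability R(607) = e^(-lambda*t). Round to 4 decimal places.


lambda = 0.0274
t = 607
lambda * t = 16.6318
R(t) = e^(-16.6318)
R(t) = 0.0

0.0


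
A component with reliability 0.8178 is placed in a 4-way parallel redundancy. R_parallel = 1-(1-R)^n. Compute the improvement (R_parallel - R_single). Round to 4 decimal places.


R_single = 0.8178, n = 4
1 - R_single = 0.1822
(1 - R_single)^n = 0.1822^4 = 0.0011
R_parallel = 1 - 0.0011 = 0.9989
Improvement = 0.9989 - 0.8178
Improvement = 0.1811

0.1811


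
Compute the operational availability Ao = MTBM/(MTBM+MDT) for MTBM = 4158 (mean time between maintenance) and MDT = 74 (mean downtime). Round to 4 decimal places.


MTBM = 4158
MDT = 74
MTBM + MDT = 4232
Ao = 4158 / 4232
Ao = 0.9825

0.9825


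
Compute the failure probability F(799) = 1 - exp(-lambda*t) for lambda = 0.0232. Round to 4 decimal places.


lambda = 0.0232, t = 799
lambda * t = 18.5368
exp(-18.5368) = 0.0
F(t) = 1 - 0.0
F(t) = 1.0

1.0


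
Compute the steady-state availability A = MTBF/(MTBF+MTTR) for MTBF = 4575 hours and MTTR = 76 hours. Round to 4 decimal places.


MTBF = 4575
MTTR = 76
MTBF + MTTR = 4651
A = 4575 / 4651
A = 0.9837

0.9837


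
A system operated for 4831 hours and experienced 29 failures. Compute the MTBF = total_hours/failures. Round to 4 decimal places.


total_hours = 4831
failures = 29
MTBF = 4831 / 29
MTBF = 166.5862

166.5862


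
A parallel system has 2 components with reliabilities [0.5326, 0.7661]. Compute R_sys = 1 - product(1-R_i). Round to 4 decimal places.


Components: [0.5326, 0.7661]
(1 - 0.5326) = 0.4674, running product = 0.4674
(1 - 0.7661) = 0.2339, running product = 0.1093
Product of (1-R_i) = 0.1093
R_sys = 1 - 0.1093 = 0.8907

0.8907


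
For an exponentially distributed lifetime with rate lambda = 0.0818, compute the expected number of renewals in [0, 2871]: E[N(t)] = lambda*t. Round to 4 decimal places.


lambda = 0.0818
t = 2871
E[N(t)] = lambda * t
E[N(t)] = 0.0818 * 2871
E[N(t)] = 234.8478

234.8478


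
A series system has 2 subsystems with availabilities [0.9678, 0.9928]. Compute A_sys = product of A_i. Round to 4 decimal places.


Subsystems: [0.9678, 0.9928]
After subsystem 1 (A=0.9678): product = 0.9678
After subsystem 2 (A=0.9928): product = 0.9608
A_sys = 0.9608

0.9608


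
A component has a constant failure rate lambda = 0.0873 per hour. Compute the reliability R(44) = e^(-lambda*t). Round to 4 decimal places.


lambda = 0.0873
t = 44
lambda * t = 3.8412
R(t) = e^(-3.8412)
R(t) = 0.0215

0.0215


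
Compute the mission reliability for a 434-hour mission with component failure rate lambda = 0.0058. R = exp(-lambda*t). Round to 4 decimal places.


lambda = 0.0058
mission_time = 434
lambda * t = 0.0058 * 434 = 2.5172
R = exp(-2.5172)
R = 0.0807

0.0807


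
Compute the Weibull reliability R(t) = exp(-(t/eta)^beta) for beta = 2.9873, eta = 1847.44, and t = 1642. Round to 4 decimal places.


beta = 2.9873, eta = 1847.44, t = 1642
t/eta = 1642 / 1847.44 = 0.8888
(t/eta)^beta = 0.8888^2.9873 = 0.7032
R(t) = exp(-0.7032)
R(t) = 0.495

0.495


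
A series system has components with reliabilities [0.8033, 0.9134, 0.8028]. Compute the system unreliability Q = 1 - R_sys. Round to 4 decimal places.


Components: [0.8033, 0.9134, 0.8028]
After component 1: product = 0.8033
After component 2: product = 0.7337
After component 3: product = 0.589
R_sys = 0.589
Q = 1 - 0.589 = 0.411

0.411


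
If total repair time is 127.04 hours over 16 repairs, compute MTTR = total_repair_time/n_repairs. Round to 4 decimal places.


total_repair_time = 127.04
n_repairs = 16
MTTR = 127.04 / 16
MTTR = 7.94

7.94


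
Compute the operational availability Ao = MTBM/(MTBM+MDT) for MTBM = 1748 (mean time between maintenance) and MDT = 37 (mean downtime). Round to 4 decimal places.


MTBM = 1748
MDT = 37
MTBM + MDT = 1785
Ao = 1748 / 1785
Ao = 0.9793

0.9793


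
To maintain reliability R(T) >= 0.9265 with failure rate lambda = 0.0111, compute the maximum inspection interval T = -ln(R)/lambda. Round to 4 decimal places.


R_target = 0.9265
lambda = 0.0111
-ln(0.9265) = 0.0763
T = 0.0763 / 0.0111
T = 6.8776

6.8776


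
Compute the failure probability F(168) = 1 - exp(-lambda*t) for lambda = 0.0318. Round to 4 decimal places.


lambda = 0.0318, t = 168
lambda * t = 5.3424
exp(-5.3424) = 0.0048
F(t) = 1 - 0.0048
F(t) = 0.9952

0.9952


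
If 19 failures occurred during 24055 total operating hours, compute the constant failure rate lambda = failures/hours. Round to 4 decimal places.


failures = 19
total_hours = 24055
lambda = 19 / 24055
lambda = 0.0008

0.0008


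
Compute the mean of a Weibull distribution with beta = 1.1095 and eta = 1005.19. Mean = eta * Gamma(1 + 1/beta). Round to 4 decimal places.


beta = 1.1095, eta = 1005.19
1/beta = 0.9013
1 + 1/beta = 1.9013
Gamma(1.9013) = 0.9622
Mean = 1005.19 * 0.9622
Mean = 967.2081

967.2081


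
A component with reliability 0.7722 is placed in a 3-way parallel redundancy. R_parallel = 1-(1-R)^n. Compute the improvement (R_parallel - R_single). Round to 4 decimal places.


R_single = 0.7722, n = 3
1 - R_single = 0.2278
(1 - R_single)^n = 0.2278^3 = 0.0118
R_parallel = 1 - 0.0118 = 0.9882
Improvement = 0.9882 - 0.7722
Improvement = 0.216

0.216


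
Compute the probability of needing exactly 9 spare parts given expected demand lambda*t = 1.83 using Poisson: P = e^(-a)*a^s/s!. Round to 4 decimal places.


a = 1.83, s = 9
e^(-a) = e^(-1.83) = 0.1604
a^s = 1.83^9 = 230.1759
s! = 362880
P = 0.1604 * 230.1759 / 362880
P = 0.0001

0.0001


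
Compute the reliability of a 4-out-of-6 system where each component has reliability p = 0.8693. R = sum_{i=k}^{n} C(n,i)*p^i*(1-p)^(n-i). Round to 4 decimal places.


k = 4, n = 6, p = 0.8693
i=4: C(6,4)=15 * 0.8693^4 * 0.1307^2 = 0.1463
i=5: C(6,5)=6 * 0.8693^5 * 0.1307^1 = 0.3893
i=6: C(6,6)=1 * 0.8693^6 * 0.1307^0 = 0.4315
R = sum of terms = 0.9672

0.9672


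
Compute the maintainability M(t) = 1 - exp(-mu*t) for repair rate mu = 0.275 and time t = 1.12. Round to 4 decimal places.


mu = 0.275, t = 1.12
mu * t = 0.275 * 1.12 = 0.308
exp(-0.308) = 0.7349
M(t) = 1 - 0.7349
M(t) = 0.2651

0.2651


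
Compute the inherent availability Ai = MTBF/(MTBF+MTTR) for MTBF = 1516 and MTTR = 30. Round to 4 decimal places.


MTBF = 1516
MTTR = 30
MTBF + MTTR = 1546
Ai = 1516 / 1546
Ai = 0.9806

0.9806


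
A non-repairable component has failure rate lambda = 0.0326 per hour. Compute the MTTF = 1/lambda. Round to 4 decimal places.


lambda = 0.0326
MTTF = 1 / 0.0326
MTTF = 30.6748

30.6748


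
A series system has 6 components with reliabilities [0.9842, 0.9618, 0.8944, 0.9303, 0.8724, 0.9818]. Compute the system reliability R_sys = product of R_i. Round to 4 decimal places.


Components: [0.9842, 0.9618, 0.8944, 0.9303, 0.8724, 0.9818]
After component 1 (R=0.9842): product = 0.9842
After component 2 (R=0.9618): product = 0.9466
After component 3 (R=0.8944): product = 0.8466
After component 4 (R=0.9303): product = 0.7876
After component 5 (R=0.8724): product = 0.6871
After component 6 (R=0.9818): product = 0.6746
R_sys = 0.6746

0.6746


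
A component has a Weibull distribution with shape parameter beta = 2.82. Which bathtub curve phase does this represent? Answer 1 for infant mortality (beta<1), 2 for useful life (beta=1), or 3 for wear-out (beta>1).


beta = 2.82
Compare beta to 1:
beta < 1 => infant mortality (phase 1)
beta = 1 => useful life (phase 2)
beta > 1 => wear-out (phase 3)
Since beta = 2.82, this is wear-out (increasing failure rate)
Phase = 3

3


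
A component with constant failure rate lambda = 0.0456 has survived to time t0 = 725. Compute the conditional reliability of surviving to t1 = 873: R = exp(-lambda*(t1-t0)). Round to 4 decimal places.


lambda = 0.0456
t0 = 725, t1 = 873
t1 - t0 = 148
lambda * (t1-t0) = 0.0456 * 148 = 6.7488
R = exp(-6.7488)
R = 0.0012

0.0012


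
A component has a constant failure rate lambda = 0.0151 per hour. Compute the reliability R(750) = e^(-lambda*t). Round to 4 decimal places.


lambda = 0.0151
t = 750
lambda * t = 11.325
R(t) = e^(-11.325)
R(t) = 0.0

0.0


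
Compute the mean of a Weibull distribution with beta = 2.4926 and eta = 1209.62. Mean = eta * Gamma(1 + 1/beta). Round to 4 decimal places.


beta = 2.4926, eta = 1209.62
1/beta = 0.4012
1 + 1/beta = 1.4012
Gamma(1.4012) = 0.8872
Mean = 1209.62 * 0.8872
Mean = 1073.1746

1073.1746


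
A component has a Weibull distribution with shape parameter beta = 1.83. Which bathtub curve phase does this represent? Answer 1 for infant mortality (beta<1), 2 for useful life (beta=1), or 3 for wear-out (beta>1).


beta = 1.83
Compare beta to 1:
beta < 1 => infant mortality (phase 1)
beta = 1 => useful life (phase 2)
beta > 1 => wear-out (phase 3)
Since beta = 1.83, this is wear-out (increasing failure rate)
Phase = 3

3


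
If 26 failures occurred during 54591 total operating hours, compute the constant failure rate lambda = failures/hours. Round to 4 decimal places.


failures = 26
total_hours = 54591
lambda = 26 / 54591
lambda = 0.0005

0.0005


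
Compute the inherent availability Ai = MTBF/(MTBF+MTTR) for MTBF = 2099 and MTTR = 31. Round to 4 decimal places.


MTBF = 2099
MTTR = 31
MTBF + MTTR = 2130
Ai = 2099 / 2130
Ai = 0.9854

0.9854


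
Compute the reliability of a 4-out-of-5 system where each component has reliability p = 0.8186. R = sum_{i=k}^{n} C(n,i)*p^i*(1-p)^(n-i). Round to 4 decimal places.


k = 4, n = 5, p = 0.8186
i=4: C(5,4)=5 * 0.8186^4 * 0.1814^1 = 0.4073
i=5: C(5,5)=1 * 0.8186^5 * 0.1814^0 = 0.3676
R = sum of terms = 0.7749

0.7749


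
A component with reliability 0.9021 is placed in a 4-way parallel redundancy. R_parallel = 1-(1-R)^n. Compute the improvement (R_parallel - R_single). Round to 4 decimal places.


R_single = 0.9021, n = 4
1 - R_single = 0.0979
(1 - R_single)^n = 0.0979^4 = 0.0001
R_parallel = 1 - 0.0001 = 0.9999
Improvement = 0.9999 - 0.9021
Improvement = 0.0978

0.0978


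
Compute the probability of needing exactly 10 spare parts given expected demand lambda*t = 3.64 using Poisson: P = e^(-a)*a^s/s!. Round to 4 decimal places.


a = 3.64, s = 10
e^(-a) = e^(-3.64) = 0.0263
a^s = 3.64^10 = 408332.3955
s! = 3628800
P = 0.0263 * 408332.3955 / 3628800
P = 0.003

0.003


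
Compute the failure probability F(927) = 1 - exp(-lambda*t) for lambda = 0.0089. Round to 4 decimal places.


lambda = 0.0089, t = 927
lambda * t = 8.2503
exp(-8.2503) = 0.0003
F(t) = 1 - 0.0003
F(t) = 0.9997

0.9997


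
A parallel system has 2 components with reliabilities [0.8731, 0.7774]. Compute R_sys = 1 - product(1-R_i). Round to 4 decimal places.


Components: [0.8731, 0.7774]
(1 - 0.8731) = 0.1269, running product = 0.1269
(1 - 0.7774) = 0.2226, running product = 0.0282
Product of (1-R_i) = 0.0282
R_sys = 1 - 0.0282 = 0.9718

0.9718


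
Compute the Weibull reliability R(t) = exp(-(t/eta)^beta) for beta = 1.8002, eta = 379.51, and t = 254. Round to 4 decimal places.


beta = 1.8002, eta = 379.51, t = 254
t/eta = 254 / 379.51 = 0.6693
(t/eta)^beta = 0.6693^1.8002 = 0.4854
R(t) = exp(-0.4854)
R(t) = 0.6155

0.6155


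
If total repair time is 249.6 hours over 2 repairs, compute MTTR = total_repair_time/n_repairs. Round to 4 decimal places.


total_repair_time = 249.6
n_repairs = 2
MTTR = 249.6 / 2
MTTR = 124.8

124.8


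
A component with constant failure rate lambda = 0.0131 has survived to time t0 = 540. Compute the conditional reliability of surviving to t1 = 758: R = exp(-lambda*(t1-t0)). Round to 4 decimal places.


lambda = 0.0131
t0 = 540, t1 = 758
t1 - t0 = 218
lambda * (t1-t0) = 0.0131 * 218 = 2.8558
R = exp(-2.8558)
R = 0.0575

0.0575


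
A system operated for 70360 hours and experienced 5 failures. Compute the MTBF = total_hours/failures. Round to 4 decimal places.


total_hours = 70360
failures = 5
MTBF = 70360 / 5
MTBF = 14072.0

14072.0


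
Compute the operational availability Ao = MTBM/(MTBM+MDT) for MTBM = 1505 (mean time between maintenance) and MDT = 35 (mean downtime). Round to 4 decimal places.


MTBM = 1505
MDT = 35
MTBM + MDT = 1540
Ao = 1505 / 1540
Ao = 0.9773

0.9773


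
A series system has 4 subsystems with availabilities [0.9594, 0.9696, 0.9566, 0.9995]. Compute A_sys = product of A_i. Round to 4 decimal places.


Subsystems: [0.9594, 0.9696, 0.9566, 0.9995]
After subsystem 1 (A=0.9594): product = 0.9594
After subsystem 2 (A=0.9696): product = 0.9302
After subsystem 3 (A=0.9566): product = 0.8899
After subsystem 4 (A=0.9995): product = 0.8894
A_sys = 0.8894

0.8894


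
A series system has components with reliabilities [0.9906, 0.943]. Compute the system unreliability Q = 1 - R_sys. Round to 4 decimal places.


Components: [0.9906, 0.943]
After component 1: product = 0.9906
After component 2: product = 0.9341
R_sys = 0.9341
Q = 1 - 0.9341 = 0.0659

0.0659


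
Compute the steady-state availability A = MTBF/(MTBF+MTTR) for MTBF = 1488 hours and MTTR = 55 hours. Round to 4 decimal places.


MTBF = 1488
MTTR = 55
MTBF + MTTR = 1543
A = 1488 / 1543
A = 0.9644

0.9644


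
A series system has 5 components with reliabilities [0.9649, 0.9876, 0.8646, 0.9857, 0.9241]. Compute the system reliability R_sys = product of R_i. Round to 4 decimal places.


Components: [0.9649, 0.9876, 0.8646, 0.9857, 0.9241]
After component 1 (R=0.9649): product = 0.9649
After component 2 (R=0.9876): product = 0.9529
After component 3 (R=0.8646): product = 0.8239
After component 4 (R=0.9857): product = 0.8121
After component 5 (R=0.9241): product = 0.7505
R_sys = 0.7505

0.7505


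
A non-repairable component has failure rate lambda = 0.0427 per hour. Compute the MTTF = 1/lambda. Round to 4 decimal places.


lambda = 0.0427
MTTF = 1 / 0.0427
MTTF = 23.4192

23.4192


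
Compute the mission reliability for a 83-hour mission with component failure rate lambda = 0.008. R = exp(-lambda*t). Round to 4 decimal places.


lambda = 0.008
mission_time = 83
lambda * t = 0.008 * 83 = 0.664
R = exp(-0.664)
R = 0.5148

0.5148


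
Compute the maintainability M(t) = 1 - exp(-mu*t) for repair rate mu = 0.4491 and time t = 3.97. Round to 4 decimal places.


mu = 0.4491, t = 3.97
mu * t = 0.4491 * 3.97 = 1.7829
exp(-1.7829) = 0.1681
M(t) = 1 - 0.1681
M(t) = 0.8319

0.8319


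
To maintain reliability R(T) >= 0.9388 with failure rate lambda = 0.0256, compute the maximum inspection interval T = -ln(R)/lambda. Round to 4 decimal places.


R_target = 0.9388
lambda = 0.0256
-ln(0.9388) = 0.0632
T = 0.0632 / 0.0256
T = 2.4669

2.4669


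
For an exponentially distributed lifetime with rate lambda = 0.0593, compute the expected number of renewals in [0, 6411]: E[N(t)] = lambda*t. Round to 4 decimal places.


lambda = 0.0593
t = 6411
E[N(t)] = lambda * t
E[N(t)] = 0.0593 * 6411
E[N(t)] = 380.1723

380.1723


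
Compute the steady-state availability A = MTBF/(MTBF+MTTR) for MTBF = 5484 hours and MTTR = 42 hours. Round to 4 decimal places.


MTBF = 5484
MTTR = 42
MTBF + MTTR = 5526
A = 5484 / 5526
A = 0.9924

0.9924


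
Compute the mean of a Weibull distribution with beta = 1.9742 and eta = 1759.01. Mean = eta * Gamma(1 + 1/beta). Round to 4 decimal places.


beta = 1.9742, eta = 1759.01
1/beta = 0.5065
1 + 1/beta = 1.5065
Gamma(1.5065) = 0.8865
Mean = 1759.01 * 0.8865
Mean = 1559.2848

1559.2848


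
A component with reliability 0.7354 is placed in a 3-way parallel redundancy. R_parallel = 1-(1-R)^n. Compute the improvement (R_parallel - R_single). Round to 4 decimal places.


R_single = 0.7354, n = 3
1 - R_single = 0.2646
(1 - R_single)^n = 0.2646^3 = 0.0185
R_parallel = 1 - 0.0185 = 0.9815
Improvement = 0.9815 - 0.7354
Improvement = 0.2461

0.2461


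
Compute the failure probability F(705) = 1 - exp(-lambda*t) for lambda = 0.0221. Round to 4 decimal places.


lambda = 0.0221, t = 705
lambda * t = 15.5805
exp(-15.5805) = 0.0
F(t) = 1 - 0.0
F(t) = 1.0

1.0


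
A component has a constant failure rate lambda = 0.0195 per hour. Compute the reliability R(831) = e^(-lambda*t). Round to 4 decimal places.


lambda = 0.0195
t = 831
lambda * t = 16.2045
R(t) = e^(-16.2045)
R(t) = 0.0

0.0


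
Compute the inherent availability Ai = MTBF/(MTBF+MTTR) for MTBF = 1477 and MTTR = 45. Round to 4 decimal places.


MTBF = 1477
MTTR = 45
MTBF + MTTR = 1522
Ai = 1477 / 1522
Ai = 0.9704

0.9704


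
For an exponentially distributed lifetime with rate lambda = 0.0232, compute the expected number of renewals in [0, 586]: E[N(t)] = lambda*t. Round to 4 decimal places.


lambda = 0.0232
t = 586
E[N(t)] = lambda * t
E[N(t)] = 0.0232 * 586
E[N(t)] = 13.5952

13.5952


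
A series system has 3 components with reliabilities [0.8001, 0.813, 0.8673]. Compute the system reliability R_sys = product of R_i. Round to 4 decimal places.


Components: [0.8001, 0.813, 0.8673]
After component 1 (R=0.8001): product = 0.8001
After component 2 (R=0.813): product = 0.6505
After component 3 (R=0.8673): product = 0.5642
R_sys = 0.5642

0.5642


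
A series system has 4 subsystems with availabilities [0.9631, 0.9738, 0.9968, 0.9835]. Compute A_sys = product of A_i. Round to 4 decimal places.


Subsystems: [0.9631, 0.9738, 0.9968, 0.9835]
After subsystem 1 (A=0.9631): product = 0.9631
After subsystem 2 (A=0.9738): product = 0.9379
After subsystem 3 (A=0.9968): product = 0.9349
After subsystem 4 (A=0.9835): product = 0.9194
A_sys = 0.9194

0.9194


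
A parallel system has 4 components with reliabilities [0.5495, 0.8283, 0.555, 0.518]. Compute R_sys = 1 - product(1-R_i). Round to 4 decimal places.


Components: [0.5495, 0.8283, 0.555, 0.518]
(1 - 0.5495) = 0.4505, running product = 0.4505
(1 - 0.8283) = 0.1717, running product = 0.0774
(1 - 0.555) = 0.445, running product = 0.0344
(1 - 0.518) = 0.482, running product = 0.0166
Product of (1-R_i) = 0.0166
R_sys = 1 - 0.0166 = 0.9834

0.9834


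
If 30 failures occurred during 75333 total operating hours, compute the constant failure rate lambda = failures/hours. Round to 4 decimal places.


failures = 30
total_hours = 75333
lambda = 30 / 75333
lambda = 0.0004

0.0004


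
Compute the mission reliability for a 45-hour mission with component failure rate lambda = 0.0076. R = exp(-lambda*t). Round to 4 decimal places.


lambda = 0.0076
mission_time = 45
lambda * t = 0.0076 * 45 = 0.342
R = exp(-0.342)
R = 0.7103

0.7103


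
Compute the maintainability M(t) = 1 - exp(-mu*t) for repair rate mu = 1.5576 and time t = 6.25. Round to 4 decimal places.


mu = 1.5576, t = 6.25
mu * t = 1.5576 * 6.25 = 9.735
exp(-9.735) = 0.0001
M(t) = 1 - 0.0001
M(t) = 0.9999

0.9999


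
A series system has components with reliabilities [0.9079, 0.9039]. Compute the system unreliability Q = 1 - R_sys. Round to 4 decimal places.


Components: [0.9079, 0.9039]
After component 1: product = 0.9079
After component 2: product = 0.8207
R_sys = 0.8207
Q = 1 - 0.8207 = 0.1793

0.1793


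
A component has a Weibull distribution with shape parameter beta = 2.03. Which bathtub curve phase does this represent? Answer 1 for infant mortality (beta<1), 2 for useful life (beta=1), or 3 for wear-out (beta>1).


beta = 2.03
Compare beta to 1:
beta < 1 => infant mortality (phase 1)
beta = 1 => useful life (phase 2)
beta > 1 => wear-out (phase 3)
Since beta = 2.03, this is wear-out (increasing failure rate)
Phase = 3

3


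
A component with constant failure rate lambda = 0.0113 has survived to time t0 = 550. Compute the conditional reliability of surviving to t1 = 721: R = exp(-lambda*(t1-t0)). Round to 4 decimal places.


lambda = 0.0113
t0 = 550, t1 = 721
t1 - t0 = 171
lambda * (t1-t0) = 0.0113 * 171 = 1.9323
R = exp(-1.9323)
R = 0.1448

0.1448


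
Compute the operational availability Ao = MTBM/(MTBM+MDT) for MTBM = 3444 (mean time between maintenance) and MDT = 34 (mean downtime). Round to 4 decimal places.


MTBM = 3444
MDT = 34
MTBM + MDT = 3478
Ao = 3444 / 3478
Ao = 0.9902

0.9902


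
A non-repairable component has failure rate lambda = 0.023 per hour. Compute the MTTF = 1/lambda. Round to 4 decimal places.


lambda = 0.023
MTTF = 1 / 0.023
MTTF = 43.4783

43.4783


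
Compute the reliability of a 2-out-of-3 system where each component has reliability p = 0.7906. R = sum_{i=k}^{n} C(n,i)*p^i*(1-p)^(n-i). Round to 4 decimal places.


k = 2, n = 3, p = 0.7906
i=2: C(3,2)=3 * 0.7906^2 * 0.2094^1 = 0.3927
i=3: C(3,3)=1 * 0.7906^3 * 0.2094^0 = 0.4942
R = sum of terms = 0.8868

0.8868


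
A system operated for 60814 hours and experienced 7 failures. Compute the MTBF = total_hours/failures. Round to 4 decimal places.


total_hours = 60814
failures = 7
MTBF = 60814 / 7
MTBF = 8687.7143

8687.7143


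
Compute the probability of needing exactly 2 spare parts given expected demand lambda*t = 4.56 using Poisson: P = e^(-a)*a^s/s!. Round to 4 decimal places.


a = 4.56, s = 2
e^(-a) = e^(-4.56) = 0.0105
a^s = 4.56^2 = 20.7936
s! = 2
P = 0.0105 * 20.7936 / 2
P = 0.1088

0.1088


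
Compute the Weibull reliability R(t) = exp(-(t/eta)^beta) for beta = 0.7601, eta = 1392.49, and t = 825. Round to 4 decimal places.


beta = 0.7601, eta = 1392.49, t = 825
t/eta = 825 / 1392.49 = 0.5925
(t/eta)^beta = 0.5925^0.7601 = 0.6717
R(t) = exp(-0.6717)
R(t) = 0.5108

0.5108


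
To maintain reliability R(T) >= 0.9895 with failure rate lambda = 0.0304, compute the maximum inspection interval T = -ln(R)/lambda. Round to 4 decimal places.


R_target = 0.9895
lambda = 0.0304
-ln(0.9895) = 0.0106
T = 0.0106 / 0.0304
T = 0.3472

0.3472


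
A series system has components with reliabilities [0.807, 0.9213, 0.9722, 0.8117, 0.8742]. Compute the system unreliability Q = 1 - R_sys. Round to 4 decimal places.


Components: [0.807, 0.9213, 0.9722, 0.8117, 0.8742]
After component 1: product = 0.807
After component 2: product = 0.7435
After component 3: product = 0.7228
After component 4: product = 0.5867
After component 5: product = 0.5129
R_sys = 0.5129
Q = 1 - 0.5129 = 0.4871

0.4871


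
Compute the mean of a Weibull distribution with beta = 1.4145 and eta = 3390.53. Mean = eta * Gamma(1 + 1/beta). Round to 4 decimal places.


beta = 1.4145, eta = 3390.53
1/beta = 0.707
1 + 1/beta = 1.707
Gamma(1.707) = 0.91
Mean = 3390.53 * 0.91
Mean = 3085.3034

3085.3034


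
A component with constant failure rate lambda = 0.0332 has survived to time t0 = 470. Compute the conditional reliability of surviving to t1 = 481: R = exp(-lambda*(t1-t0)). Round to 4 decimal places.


lambda = 0.0332
t0 = 470, t1 = 481
t1 - t0 = 11
lambda * (t1-t0) = 0.0332 * 11 = 0.3652
R = exp(-0.3652)
R = 0.6941

0.6941


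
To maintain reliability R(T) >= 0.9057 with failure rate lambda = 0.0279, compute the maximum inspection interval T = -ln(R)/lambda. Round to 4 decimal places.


R_target = 0.9057
lambda = 0.0279
-ln(0.9057) = 0.099
T = 0.099 / 0.0279
T = 3.5501

3.5501


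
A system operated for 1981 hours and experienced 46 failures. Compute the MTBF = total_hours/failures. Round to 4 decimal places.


total_hours = 1981
failures = 46
MTBF = 1981 / 46
MTBF = 43.0652

43.0652


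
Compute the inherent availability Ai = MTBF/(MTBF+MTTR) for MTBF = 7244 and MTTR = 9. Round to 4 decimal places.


MTBF = 7244
MTTR = 9
MTBF + MTTR = 7253
Ai = 7244 / 7253
Ai = 0.9988

0.9988


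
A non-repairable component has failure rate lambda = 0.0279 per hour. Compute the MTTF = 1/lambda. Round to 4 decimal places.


lambda = 0.0279
MTTF = 1 / 0.0279
MTTF = 35.8423

35.8423


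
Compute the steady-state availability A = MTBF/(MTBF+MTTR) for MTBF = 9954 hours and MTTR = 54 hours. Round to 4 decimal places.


MTBF = 9954
MTTR = 54
MTBF + MTTR = 10008
A = 9954 / 10008
A = 0.9946

0.9946


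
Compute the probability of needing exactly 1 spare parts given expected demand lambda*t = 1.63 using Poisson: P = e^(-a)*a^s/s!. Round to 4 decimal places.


a = 1.63, s = 1
e^(-a) = e^(-1.63) = 0.1959
a^s = 1.63^1 = 1.63
s! = 1
P = 0.1959 * 1.63 / 1
P = 0.3194

0.3194


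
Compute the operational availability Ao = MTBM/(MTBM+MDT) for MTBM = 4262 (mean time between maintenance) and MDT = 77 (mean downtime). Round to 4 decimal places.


MTBM = 4262
MDT = 77
MTBM + MDT = 4339
Ao = 4262 / 4339
Ao = 0.9823

0.9823


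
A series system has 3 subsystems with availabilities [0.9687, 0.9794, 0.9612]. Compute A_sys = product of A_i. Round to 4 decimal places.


Subsystems: [0.9687, 0.9794, 0.9612]
After subsystem 1 (A=0.9687): product = 0.9687
After subsystem 2 (A=0.9794): product = 0.9487
After subsystem 3 (A=0.9612): product = 0.9119
A_sys = 0.9119

0.9119


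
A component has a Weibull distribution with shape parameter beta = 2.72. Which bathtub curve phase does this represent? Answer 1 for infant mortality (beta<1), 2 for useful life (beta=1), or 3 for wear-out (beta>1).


beta = 2.72
Compare beta to 1:
beta < 1 => infant mortality (phase 1)
beta = 1 => useful life (phase 2)
beta > 1 => wear-out (phase 3)
Since beta = 2.72, this is wear-out (increasing failure rate)
Phase = 3

3


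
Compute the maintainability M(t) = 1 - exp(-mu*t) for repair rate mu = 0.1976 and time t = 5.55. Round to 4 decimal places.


mu = 0.1976, t = 5.55
mu * t = 0.1976 * 5.55 = 1.0967
exp(-1.0967) = 0.334
M(t) = 1 - 0.334
M(t) = 0.666

0.666


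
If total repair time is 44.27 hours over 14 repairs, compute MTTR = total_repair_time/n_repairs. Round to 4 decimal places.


total_repair_time = 44.27
n_repairs = 14
MTTR = 44.27 / 14
MTTR = 3.1621

3.1621


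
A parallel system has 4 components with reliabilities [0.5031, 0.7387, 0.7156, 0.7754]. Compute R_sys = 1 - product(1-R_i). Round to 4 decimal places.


Components: [0.5031, 0.7387, 0.7156, 0.7754]
(1 - 0.5031) = 0.4969, running product = 0.4969
(1 - 0.7387) = 0.2613, running product = 0.1298
(1 - 0.7156) = 0.2844, running product = 0.0369
(1 - 0.7754) = 0.2246, running product = 0.0083
Product of (1-R_i) = 0.0083
R_sys = 1 - 0.0083 = 0.9917

0.9917


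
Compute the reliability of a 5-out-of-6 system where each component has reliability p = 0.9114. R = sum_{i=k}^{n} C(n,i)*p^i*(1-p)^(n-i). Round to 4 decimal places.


k = 5, n = 6, p = 0.9114
i=5: C(6,5)=6 * 0.9114^5 * 0.0886^1 = 0.3343
i=6: C(6,6)=1 * 0.9114^6 * 0.0886^0 = 0.5731
R = sum of terms = 0.9074

0.9074


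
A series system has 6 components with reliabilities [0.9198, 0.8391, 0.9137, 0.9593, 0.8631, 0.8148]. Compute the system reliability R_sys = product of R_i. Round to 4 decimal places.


Components: [0.9198, 0.8391, 0.9137, 0.9593, 0.8631, 0.8148]
After component 1 (R=0.9198): product = 0.9198
After component 2 (R=0.8391): product = 0.7718
After component 3 (R=0.9137): product = 0.7052
After component 4 (R=0.9593): product = 0.6765
After component 5 (R=0.8631): product = 0.5839
After component 6 (R=0.8148): product = 0.4757
R_sys = 0.4757

0.4757


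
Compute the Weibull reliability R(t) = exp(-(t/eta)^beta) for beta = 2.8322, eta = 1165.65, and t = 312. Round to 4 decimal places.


beta = 2.8322, eta = 1165.65, t = 312
t/eta = 312 / 1165.65 = 0.2677
(t/eta)^beta = 0.2677^2.8322 = 0.0239
R(t) = exp(-0.0239)
R(t) = 0.9764

0.9764


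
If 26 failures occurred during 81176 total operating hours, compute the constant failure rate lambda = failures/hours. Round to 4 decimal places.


failures = 26
total_hours = 81176
lambda = 26 / 81176
lambda = 0.0003

0.0003


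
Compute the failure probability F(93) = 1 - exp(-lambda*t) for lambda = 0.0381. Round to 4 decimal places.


lambda = 0.0381, t = 93
lambda * t = 3.5433
exp(-3.5433) = 0.0289
F(t) = 1 - 0.0289
F(t) = 0.9711

0.9711


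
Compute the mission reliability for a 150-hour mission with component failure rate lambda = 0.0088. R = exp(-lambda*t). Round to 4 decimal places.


lambda = 0.0088
mission_time = 150
lambda * t = 0.0088 * 150 = 1.32
R = exp(-1.32)
R = 0.2671

0.2671


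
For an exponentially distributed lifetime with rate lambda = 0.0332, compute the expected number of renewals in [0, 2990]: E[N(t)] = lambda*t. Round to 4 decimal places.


lambda = 0.0332
t = 2990
E[N(t)] = lambda * t
E[N(t)] = 0.0332 * 2990
E[N(t)] = 99.268

99.268


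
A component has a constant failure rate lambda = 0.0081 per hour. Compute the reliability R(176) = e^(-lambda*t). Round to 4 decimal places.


lambda = 0.0081
t = 176
lambda * t = 1.4256
R(t) = e^(-1.4256)
R(t) = 0.2404

0.2404


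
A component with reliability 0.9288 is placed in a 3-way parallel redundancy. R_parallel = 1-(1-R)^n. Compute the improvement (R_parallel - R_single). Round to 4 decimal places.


R_single = 0.9288, n = 3
1 - R_single = 0.0712
(1 - R_single)^n = 0.0712^3 = 0.0004
R_parallel = 1 - 0.0004 = 0.9996
Improvement = 0.9996 - 0.9288
Improvement = 0.0708

0.0708


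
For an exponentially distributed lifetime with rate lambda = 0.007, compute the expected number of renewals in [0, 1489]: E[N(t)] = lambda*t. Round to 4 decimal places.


lambda = 0.007
t = 1489
E[N(t)] = lambda * t
E[N(t)] = 0.007 * 1489
E[N(t)] = 10.423

10.423


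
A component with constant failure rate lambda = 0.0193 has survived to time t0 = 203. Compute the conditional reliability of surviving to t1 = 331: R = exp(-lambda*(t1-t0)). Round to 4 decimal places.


lambda = 0.0193
t0 = 203, t1 = 331
t1 - t0 = 128
lambda * (t1-t0) = 0.0193 * 128 = 2.4704
R = exp(-2.4704)
R = 0.0846

0.0846


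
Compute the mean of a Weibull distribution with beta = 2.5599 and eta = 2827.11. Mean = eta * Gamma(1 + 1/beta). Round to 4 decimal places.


beta = 2.5599, eta = 2827.11
1/beta = 0.3906
1 + 1/beta = 1.3906
Gamma(1.3906) = 0.8878
Mean = 2827.11 * 0.8878
Mean = 2509.9471

2509.9471


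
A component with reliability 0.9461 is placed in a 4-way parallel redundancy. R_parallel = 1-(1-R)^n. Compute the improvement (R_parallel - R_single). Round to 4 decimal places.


R_single = 0.9461, n = 4
1 - R_single = 0.0539
(1 - R_single)^n = 0.0539^4 = 0.0
R_parallel = 1 - 0.0 = 1.0
Improvement = 1.0 - 0.9461
Improvement = 0.0539

0.0539


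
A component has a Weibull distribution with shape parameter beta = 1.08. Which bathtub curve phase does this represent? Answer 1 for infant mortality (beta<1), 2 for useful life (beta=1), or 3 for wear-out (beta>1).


beta = 1.08
Compare beta to 1:
beta < 1 => infant mortality (phase 1)
beta = 1 => useful life (phase 2)
beta > 1 => wear-out (phase 3)
Since beta = 1.08, this is wear-out (increasing failure rate)
Phase = 3

3


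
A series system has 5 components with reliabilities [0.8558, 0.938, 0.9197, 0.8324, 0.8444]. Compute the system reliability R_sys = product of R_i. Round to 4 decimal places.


Components: [0.8558, 0.938, 0.9197, 0.8324, 0.8444]
After component 1 (R=0.8558): product = 0.8558
After component 2 (R=0.938): product = 0.8027
After component 3 (R=0.9197): product = 0.7383
After component 4 (R=0.8324): product = 0.6145
After component 5 (R=0.8444): product = 0.5189
R_sys = 0.5189

0.5189


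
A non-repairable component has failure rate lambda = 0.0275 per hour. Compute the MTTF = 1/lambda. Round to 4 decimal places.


lambda = 0.0275
MTTF = 1 / 0.0275
MTTF = 36.3636

36.3636


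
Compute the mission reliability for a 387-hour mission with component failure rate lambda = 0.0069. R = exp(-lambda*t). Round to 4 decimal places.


lambda = 0.0069
mission_time = 387
lambda * t = 0.0069 * 387 = 2.6703
R = exp(-2.6703)
R = 0.0692

0.0692


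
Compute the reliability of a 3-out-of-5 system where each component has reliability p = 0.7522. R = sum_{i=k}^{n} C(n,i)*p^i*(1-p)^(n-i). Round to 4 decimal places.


k = 3, n = 5, p = 0.7522
i=3: C(5,3)=10 * 0.7522^3 * 0.2478^2 = 0.2613
i=4: C(5,4)=5 * 0.7522^4 * 0.2478^1 = 0.3966
i=5: C(5,5)=1 * 0.7522^5 * 0.2478^0 = 0.2408
R = sum of terms = 0.8988

0.8988


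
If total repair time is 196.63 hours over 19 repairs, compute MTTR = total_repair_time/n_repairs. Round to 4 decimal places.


total_repair_time = 196.63
n_repairs = 19
MTTR = 196.63 / 19
MTTR = 10.3489

10.3489


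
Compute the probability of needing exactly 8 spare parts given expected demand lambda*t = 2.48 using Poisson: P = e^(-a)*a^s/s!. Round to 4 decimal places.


a = 2.48, s = 8
e^(-a) = e^(-2.48) = 0.0837
a^s = 2.48^8 = 1430.9137
s! = 40320
P = 0.0837 * 1430.9137 / 40320
P = 0.003

0.003


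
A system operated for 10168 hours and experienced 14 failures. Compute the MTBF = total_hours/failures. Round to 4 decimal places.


total_hours = 10168
failures = 14
MTBF = 10168 / 14
MTBF = 726.2857

726.2857


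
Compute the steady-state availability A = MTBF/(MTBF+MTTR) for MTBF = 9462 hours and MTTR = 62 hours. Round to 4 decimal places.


MTBF = 9462
MTTR = 62
MTBF + MTTR = 9524
A = 9462 / 9524
A = 0.9935

0.9935


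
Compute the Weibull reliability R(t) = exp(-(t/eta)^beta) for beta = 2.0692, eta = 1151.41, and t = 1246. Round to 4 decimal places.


beta = 2.0692, eta = 1151.41, t = 1246
t/eta = 1246 / 1151.41 = 1.0822
(t/eta)^beta = 1.0822^2.0692 = 1.1775
R(t) = exp(-1.1775)
R(t) = 0.3081

0.3081


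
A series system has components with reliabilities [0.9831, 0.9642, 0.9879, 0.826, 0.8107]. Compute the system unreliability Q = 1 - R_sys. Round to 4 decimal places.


Components: [0.9831, 0.9642, 0.9879, 0.826, 0.8107]
After component 1: product = 0.9831
After component 2: product = 0.9479
After component 3: product = 0.9364
After component 4: product = 0.7735
After component 5: product = 0.6271
R_sys = 0.6271
Q = 1 - 0.6271 = 0.3729

0.3729


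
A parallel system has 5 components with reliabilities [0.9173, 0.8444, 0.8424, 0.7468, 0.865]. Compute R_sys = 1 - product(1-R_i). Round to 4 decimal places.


Components: [0.9173, 0.8444, 0.8424, 0.7468, 0.865]
(1 - 0.9173) = 0.0827, running product = 0.0827
(1 - 0.8444) = 0.1556, running product = 0.0129
(1 - 0.8424) = 0.1576, running product = 0.002
(1 - 0.7468) = 0.2532, running product = 0.0005
(1 - 0.865) = 0.135, running product = 0.0001
Product of (1-R_i) = 0.0001
R_sys = 1 - 0.0001 = 0.9999

0.9999


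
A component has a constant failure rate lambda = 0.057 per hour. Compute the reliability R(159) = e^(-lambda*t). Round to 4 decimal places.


lambda = 0.057
t = 159
lambda * t = 9.063
R(t) = e^(-9.063)
R(t) = 0.0001

0.0001


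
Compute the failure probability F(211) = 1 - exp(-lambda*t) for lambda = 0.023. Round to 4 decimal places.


lambda = 0.023, t = 211
lambda * t = 4.853
exp(-4.853) = 0.0078
F(t) = 1 - 0.0078
F(t) = 0.9922

0.9922


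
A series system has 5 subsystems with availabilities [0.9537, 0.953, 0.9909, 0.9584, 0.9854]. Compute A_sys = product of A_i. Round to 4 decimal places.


Subsystems: [0.9537, 0.953, 0.9909, 0.9584, 0.9854]
After subsystem 1 (A=0.9537): product = 0.9537
After subsystem 2 (A=0.953): product = 0.9089
After subsystem 3 (A=0.9909): product = 0.9006
After subsystem 4 (A=0.9584): product = 0.8631
After subsystem 5 (A=0.9854): product = 0.8505
A_sys = 0.8505

0.8505
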